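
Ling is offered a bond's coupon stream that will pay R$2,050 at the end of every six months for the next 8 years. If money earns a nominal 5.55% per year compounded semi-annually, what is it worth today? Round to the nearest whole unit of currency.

With 2 periods per year: i = 0.02775, n = 16.
PV = PMT · [1 − (1+i)^(−n)] / i = 2050 · 12.779917 = 26,198.8295

R$26,199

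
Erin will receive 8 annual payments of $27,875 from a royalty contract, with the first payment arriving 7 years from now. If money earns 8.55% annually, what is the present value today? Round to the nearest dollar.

Value one period before first payment (t=6): 27875 × [1 − (1+0.0855)^(−8)] / 0.0855 = 27875 × 5.628609 = 156,897.4847
Discount back 6 years: 156,897.4847 × (1+0.0855)^(−6) = 156,897.4847 × 0.611253 = 95,904.0647

$95,904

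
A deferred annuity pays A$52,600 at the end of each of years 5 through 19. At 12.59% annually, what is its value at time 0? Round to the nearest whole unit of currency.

Value one period before first payment (t=4): 52600 × [1 − (1+0.1259)^(−15)] / 0.1259 = 52600 × 6.601663 = 347,247.4686
Discount back 4 years: 347,247.4686 × (1+0.1259)^(−4) = 347,247.4686 × 0.622301 = 216,092.5587

A$216,093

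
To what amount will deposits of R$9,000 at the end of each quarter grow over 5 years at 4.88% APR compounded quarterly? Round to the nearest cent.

R$202,471.47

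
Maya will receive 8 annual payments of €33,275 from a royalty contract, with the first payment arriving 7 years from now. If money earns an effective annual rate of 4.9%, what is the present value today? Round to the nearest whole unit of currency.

Value one period before first payment (t=6): 33275 × [1 − (1+0.049)^(−8)] / 0.049 = 33275 × 6.489420 = 215,935.4610
PV₀ = 215,935.4610 / (1+0.049)^6 = 215,935.4610 / 1.332456 = 162,058.2105

€162,058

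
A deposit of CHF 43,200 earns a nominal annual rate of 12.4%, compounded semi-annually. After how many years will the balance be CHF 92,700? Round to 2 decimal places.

Periodic rate i = 0.124/2 = 0.062.
(1+i)^n = 92700/43200 = 2.14583, so n = ln 2.14583 / ln 1.062 = 12.6929 half-years
= 12.6929/2 years

6.35 years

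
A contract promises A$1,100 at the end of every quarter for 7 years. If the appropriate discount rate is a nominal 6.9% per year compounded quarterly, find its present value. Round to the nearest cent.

Periodic rate i = 0.069/4 = 0.01725; n = 7 × 4 = 28 periods.
PV = 1100 × [1 − (1+0.01725)^(−28)] / 0.01725 = 1100 × 22.059366 = 24,265.3026

A$24,265.30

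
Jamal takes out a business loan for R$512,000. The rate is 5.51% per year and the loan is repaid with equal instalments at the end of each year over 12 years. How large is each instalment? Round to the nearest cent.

PMT = 512000 / ( [1 − (1+0.0551)^(−12)] / 0.0551 ) = 512000 / 8.613728 = 59,440.0042

R$59,440.00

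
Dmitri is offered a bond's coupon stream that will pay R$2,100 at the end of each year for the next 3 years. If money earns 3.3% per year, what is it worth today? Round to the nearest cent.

R$5,905.99

Annuity factor a(3|0.033) = 2.812375; PV = 2100 × 2.812375 = 5,905.9871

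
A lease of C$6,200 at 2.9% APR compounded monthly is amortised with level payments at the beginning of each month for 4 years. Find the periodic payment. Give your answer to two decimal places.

i = 0.029/12 = 0.00241667 per month; n = 4·12 = 48.
Annuity-PV factor × (1+i) = 45.378429; PMT = 6200 / 45.378429 = 136.6288

C$136.63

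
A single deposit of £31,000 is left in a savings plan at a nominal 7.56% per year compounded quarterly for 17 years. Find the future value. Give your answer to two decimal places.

i = 0.0756/4 = 0.0189 per quarter; n = 17·4 = 68.
FV = 31,000 × (1 + 0.0189)^68 = 110,740.8688

£110,740.87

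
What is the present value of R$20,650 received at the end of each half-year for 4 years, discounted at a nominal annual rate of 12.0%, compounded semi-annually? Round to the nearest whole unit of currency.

R$128,232

With 2 periods per year: i = 0.06, n = 8.
PV = PMT · [1 − (1+i)^(−n)] / i = 20650 · 6.209794 = 128,232.2422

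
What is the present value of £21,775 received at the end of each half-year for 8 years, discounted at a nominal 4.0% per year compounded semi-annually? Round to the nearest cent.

£295,654.62

With 2 periods per year: i = 0.02, n = 16.
Annuity factor a(16|0.02) = 13.577709; PV = 21775 × 13.577709 = 295,654.6203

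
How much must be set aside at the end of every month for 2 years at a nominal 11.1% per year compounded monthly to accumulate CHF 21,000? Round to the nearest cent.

Periodic rate i = 0.111/12 = 0.00925; n = 2 × 12 = 24 periods.
FV-annuity factor = 26.734909; PMT = 21000 / 26.734909 = 785.4899

CHF 785.49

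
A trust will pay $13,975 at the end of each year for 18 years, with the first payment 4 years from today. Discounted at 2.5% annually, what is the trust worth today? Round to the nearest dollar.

$186,266

PV at t=3 (ordinary 18-year annuity): 13975 × a(18|0.025) = 13975 × 14.353364 = 200,588.2567
Discount back 3 years: 200,588.2567 × (1+0.025)^(−3) = 200,588.2567 × 0.928599 = 186,266.1370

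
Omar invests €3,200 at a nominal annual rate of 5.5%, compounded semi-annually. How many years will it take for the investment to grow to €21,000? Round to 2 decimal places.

34.67 years

Periodic rate i = 0.055/2 = 0.0275.
(1+i)^n = 21000/3200 = 6.56250, so n = ln 6.56250 / ln 1.0275 = 69.3499 half-years
= 69.3499/2 years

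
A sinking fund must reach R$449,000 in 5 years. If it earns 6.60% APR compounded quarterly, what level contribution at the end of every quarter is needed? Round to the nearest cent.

With 4 periods per year: i = 0.0165, n = 20.
PMT = 449000 / ( [(1+0.0165)^20 − 1] / 0.0165 ) = 449000 / 23.468328 = 19,132.1687

R$19,132.17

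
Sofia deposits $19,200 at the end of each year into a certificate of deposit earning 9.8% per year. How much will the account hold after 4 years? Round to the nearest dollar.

$88,845

FV = PMT · [(1+i)^n − 1] / i = 19200 · 4.627357 = 88,845.2581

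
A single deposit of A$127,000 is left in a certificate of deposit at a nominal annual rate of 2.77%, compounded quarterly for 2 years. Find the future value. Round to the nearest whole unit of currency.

i = 0.0277/4 = 0.006925 per quarter; n = 2·4 = 8.
127,000 × (1+0.006925)^8 = 127,000 × 1.056762 = 134,208.7126

A$134,209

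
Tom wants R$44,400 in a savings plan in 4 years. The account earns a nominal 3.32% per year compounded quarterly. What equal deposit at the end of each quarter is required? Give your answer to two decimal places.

R$2,606.30

Periodic rate i = 0.0332/4 = 0.0083; n = 4 × 4 = 16 periods.
FV-annuity factor = 17.035640; PMT = 44400 / 17.035640 = 2,606.3007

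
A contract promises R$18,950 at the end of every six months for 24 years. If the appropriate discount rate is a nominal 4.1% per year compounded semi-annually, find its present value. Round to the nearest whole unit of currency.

i = 0.041/2 = 0.0205 per half-year; n = 24·2 = 48.
Annuity factor a(48|0.0205) = 30.363368; PV = 18950 × 30.363368 = 575,385.8307

R$575,386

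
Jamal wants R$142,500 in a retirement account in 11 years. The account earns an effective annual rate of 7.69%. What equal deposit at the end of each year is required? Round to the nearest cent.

R$8,703.47

PMT = 142500 / ( [(1+0.0769)^11 − 1] / 0.0769 ) = 142500 / 16.372785 = 8,703.4673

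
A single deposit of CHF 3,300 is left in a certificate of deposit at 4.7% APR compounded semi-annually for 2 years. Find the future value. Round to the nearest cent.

i = 0.047/2 = 0.0235 per half-year; n = 2·2 = 4.
FV = PV·(1+i)^n = 3,300 × 1.097366 = 3,621.3069

CHF 3,621.31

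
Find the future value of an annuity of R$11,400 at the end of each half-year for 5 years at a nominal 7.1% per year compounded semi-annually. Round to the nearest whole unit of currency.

R$134,047

With 2 periods per year: i = 0.0355, n = 10.
FV = PMT · [(1+i)^n − 1] / i = 11400 · 11.758537 = 134,047.3273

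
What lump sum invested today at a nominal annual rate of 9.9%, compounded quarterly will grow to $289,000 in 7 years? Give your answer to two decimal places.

$145,745.75

With 4 periods per year: i = 0.02475, n = 28.
PV = 289,000 / (1 + 0.02475)^28 = 289,000 / 1.982905 = 145,745.7459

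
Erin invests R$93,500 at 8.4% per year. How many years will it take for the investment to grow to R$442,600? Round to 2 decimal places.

(1+i)^n = 442600/93500 = 4.73369, so n = ln 4.73369 / ln 1.084 = 19.2753 years

19.28 years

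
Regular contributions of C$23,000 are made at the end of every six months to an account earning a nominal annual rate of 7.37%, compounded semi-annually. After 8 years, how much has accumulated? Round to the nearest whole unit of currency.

C$489,489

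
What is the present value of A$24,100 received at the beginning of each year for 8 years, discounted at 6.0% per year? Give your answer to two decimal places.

PV = 24100 × [1 − (1+0.06)^(−8)] / 0.06 × (1+i) = 24100 × 6.582381 = 158,635.3927
Payments are at the start of each period, so multiply by (1+i).

A$158,635.39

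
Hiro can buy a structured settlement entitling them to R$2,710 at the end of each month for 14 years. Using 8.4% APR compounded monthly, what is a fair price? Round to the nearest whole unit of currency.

R$267,215

With 12 periods per year: i = 0.007, n = 168.
Annuity factor a(168|0.007) = 98.603308; PV = 2710 × 98.603308 = 267,214.9658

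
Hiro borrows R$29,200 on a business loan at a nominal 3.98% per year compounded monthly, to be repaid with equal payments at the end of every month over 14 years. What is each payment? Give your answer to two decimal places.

R$226.99

With 12 periods per year: i = 0.00331667, n = 168.
Annuity-PV factor = 128.641490; PMT = 29200 / 128.641490 = 226.9874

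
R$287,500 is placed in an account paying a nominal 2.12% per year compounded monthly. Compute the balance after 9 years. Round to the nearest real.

With 12 periods per year: i = 0.00176667, n = 108.
FV = 287,500 × (1 + 0.00176667)^108 = 347,878.9305

R$347,879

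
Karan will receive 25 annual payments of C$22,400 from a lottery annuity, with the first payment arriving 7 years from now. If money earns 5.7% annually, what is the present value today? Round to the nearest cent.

PV at t=6 (ordinary 25-year annuity): 22400 × a(25|0.057) = 22400 × 13.156023 = 294,694.9128
Discount back 6 years: 294,694.9128 × (1+0.057)^(−6) = 294,694.9128 × 0.717051 = 211,311.2967

C$211,311.30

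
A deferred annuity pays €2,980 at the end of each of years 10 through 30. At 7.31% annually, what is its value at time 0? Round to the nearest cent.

€16,694.02

PV at t=9 (ordinary 21-year annuity): 2980 × a(21|0.0731) = 2980 × 10.570763 = 31,500.8739
PV₀ = 31,500.8739 / (1+0.0731)^9 = 31,500.8739 / 1.886956 = 16,694.0169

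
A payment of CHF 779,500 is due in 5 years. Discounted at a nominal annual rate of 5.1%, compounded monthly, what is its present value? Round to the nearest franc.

CHF 604,374

With 12 periods per year: i = 0.00425, n = 60.
Discount factor = (1+0.00425)^(−60) = 0.775335; PV = 779,500 × 0.775335 = 604,373.8921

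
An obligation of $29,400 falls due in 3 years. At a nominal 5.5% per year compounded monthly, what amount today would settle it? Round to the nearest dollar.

$24,937

With 12 periods per year: i = 0.00458333, n = 36.
PV = FV·(1+i)^(−n) = 29,400 × 0.848213 = 24,937.4739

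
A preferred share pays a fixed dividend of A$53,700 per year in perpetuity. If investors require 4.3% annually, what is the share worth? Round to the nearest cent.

A$1,248,837.21

PV = PMT / i = 53700 / 0.043 = 1,248,837.2093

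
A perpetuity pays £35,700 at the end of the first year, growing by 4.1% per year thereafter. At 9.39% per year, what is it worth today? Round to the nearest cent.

£674,858.22

PV = D₁/(r − g) = 35700/(0.0939 − 0.041) = 674,858.2231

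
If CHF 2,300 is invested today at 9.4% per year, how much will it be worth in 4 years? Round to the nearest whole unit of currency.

FV = PV·(1+i)^n = 2,300 × 1.432416 = 3,294.5577

CHF 3,295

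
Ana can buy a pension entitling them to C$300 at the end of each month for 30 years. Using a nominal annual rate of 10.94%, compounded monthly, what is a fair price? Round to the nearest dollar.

C$31,653

Periodic rate i = 0.1094/12 = 0.00911667; n = 30 × 12 = 360 periods.
Annuity factor a(360|0.00911667) = 105.508336; PV = 300 × 105.508336 = 31,652.5009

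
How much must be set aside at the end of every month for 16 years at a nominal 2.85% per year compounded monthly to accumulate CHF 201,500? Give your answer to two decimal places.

i = 0.0285/12 = 0.002375 per month; n = 16·12 = 192.
PMT = 201500 / ( [(1+0.002375)^192 − 1] / 0.002375 ) = 201500 / 242.904242 = 829.5450

CHF 829.55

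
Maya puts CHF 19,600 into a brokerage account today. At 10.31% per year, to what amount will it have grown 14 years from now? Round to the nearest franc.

CHF 77,422

FV = 19,600 × (1 + 0.1031)^14 = 77,422.0124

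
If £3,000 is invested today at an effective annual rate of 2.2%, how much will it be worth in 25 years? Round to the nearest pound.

£5,169

3,000 × (1+0.022)^25 = 3,000 × 1.722949 = 5,168.8467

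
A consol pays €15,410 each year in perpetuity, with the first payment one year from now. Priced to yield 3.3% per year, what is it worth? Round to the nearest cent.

€466,969.70

PV = PMT / i = 15410 / 0.033 = 466,969.6970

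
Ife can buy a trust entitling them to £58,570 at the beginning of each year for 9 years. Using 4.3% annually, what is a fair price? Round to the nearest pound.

£448,067

Annuity factor a(9|0.043) × (1+i) = 7.650118; PV = 58570 × 7.650118 = 448,067.4221
(Beginning-of-period payments → annuity-due factor ×(1+i).)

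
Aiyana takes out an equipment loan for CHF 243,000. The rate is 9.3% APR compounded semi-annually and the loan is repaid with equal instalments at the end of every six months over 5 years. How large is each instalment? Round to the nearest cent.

CHF 30,936.96

i = 0.093/2 = 0.0465 per half-year; n = 5·2 = 10.
Annuity-PV factor = 7.854683; PMT = 243000 / 7.854683 = 30,936.9595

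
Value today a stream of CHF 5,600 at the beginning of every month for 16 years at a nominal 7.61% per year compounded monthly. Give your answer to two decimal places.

CHF 624,649.32

With 12 periods per year: i = 0.00634167, n = 192.
PV = 5600 × [1 − (1+0.00634167)^(−192)] / 0.00634167 × (1+i) = 5600 × 111.544521 = 624,649.3165
(Beginning-of-period payments → annuity-due factor ×(1+i).)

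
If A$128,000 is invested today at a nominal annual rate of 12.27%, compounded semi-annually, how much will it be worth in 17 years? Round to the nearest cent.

A$969,177.21

i = 0.1227/2 = 0.06135 per half-year; n = 17·2 = 34.
FV = PV·(1+i)^n = 128,000 × 7.571697 = 969,177.2115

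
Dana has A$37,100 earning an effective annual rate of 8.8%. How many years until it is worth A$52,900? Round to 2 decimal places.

n = ln(52900/37100) / ln(1+0.088) = ln(1.42588) / 0.084341 = 4.2066 years

4.21 years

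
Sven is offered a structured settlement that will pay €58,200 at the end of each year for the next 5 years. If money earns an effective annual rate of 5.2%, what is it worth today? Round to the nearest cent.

€250,588.53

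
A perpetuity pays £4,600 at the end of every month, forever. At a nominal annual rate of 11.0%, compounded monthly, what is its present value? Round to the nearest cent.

£501,818.18

Periodic rate i = 0.11/12 = 0.00916667.
PV = C/r = 4600/0.00916667 = 501,818.1818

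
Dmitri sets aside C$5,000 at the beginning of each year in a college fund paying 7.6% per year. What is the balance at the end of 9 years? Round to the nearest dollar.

FV = PMT · [(1+i)^n − 1] / i × (1+i) = 5000 · 13.214268 = 66,071.3424
(Beginning-of-period payments → annuity-due factor ×(1+i).)

C$66,071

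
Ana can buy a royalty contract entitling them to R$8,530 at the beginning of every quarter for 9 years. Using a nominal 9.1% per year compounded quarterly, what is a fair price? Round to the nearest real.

i = 0.091/4 = 0.02275 per quarter; n = 9·4 = 36.
Annuity factor a(36|0.02275) × (1+i) = 24.953441; PV = 8530 × 24.953441 = 212,852.8523
(annuity-due: payments at period start, so ×(1+i).)

R$212,853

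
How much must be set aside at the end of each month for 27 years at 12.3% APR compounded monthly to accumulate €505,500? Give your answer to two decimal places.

€197.58

i = 0.123/12 = 0.01025 per month; n = 27·12 = 324.
PMT = 505500 / ( [(1+0.01025)^324 − 1] / 0.01025 ) = 505500 / 2558.429344 = 197.5822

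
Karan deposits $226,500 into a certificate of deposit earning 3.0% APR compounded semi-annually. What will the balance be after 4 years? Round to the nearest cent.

$255,150.57

With 2 periods per year: i = 0.015, n = 8.
FV = PV·(1+i)^n = 226,500 × 1.126493 = 255,150.5709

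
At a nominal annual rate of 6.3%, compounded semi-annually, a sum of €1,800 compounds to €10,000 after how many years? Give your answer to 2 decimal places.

27.65 years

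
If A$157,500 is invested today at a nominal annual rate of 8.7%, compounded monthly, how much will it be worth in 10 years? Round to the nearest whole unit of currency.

i = 0.087/12 = 0.00725 per month; n = 10·12 = 120.
157,500 × (1+0.00725)^120 = 157,500 × 2.379431 = 374,760.3927

A$374,760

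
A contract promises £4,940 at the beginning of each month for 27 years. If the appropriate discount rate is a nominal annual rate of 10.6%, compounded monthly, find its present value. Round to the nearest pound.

With 12 periods per year: i = 0.00883333, n = 324.
PV = 4940 × [1 − (1+0.00883333)^(−324)] / 0.00883333 × (1+i) = 4940 × 107.597545 = 531,531.8739
(annuity-due: payments at period start, so ×(1+i).)

£531,532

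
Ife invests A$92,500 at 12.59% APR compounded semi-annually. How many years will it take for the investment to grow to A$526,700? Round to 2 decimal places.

14.25 years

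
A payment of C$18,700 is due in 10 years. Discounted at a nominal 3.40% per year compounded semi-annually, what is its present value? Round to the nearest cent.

C$13,348.20

Periodic rate i = 0.034/2 = 0.017; n = 10 × 2 = 20 periods.
PV = 18,700 / (1 + 0.017)^20 = 18,700 / 1.400938 = 13,348.1952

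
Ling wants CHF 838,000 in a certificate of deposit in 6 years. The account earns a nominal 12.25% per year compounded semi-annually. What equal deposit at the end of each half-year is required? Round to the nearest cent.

CHF 49,312.76

Periodic rate i = 0.1225/2 = 0.06125; n = 6 × 2 = 12 periods.
FV-annuity factor = 16.993573; PMT = 838000 / 16.993573 = 49,312.7602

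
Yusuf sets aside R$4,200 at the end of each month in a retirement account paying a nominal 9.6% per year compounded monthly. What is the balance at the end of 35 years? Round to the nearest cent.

R$14,388,610.26

i = 0.096/12 = 0.008 per month; n = 35·12 = 420.
FV = PMT · [(1+i)^n − 1] / i = 4200 · 3425.859586 = 14,388,610.2597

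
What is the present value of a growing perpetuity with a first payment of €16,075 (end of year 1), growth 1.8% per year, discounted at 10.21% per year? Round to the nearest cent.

PV = D₁/(r − g) = 16075/(0.1021 − 0.018) = 191,141.4982

€191,141.50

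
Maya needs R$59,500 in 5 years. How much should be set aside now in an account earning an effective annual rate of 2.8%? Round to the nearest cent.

Discount factor = (1+0.028)^(−5) = 0.871033; PV = 59,500 × 0.871033 = 51,826.4417

R$51,826.44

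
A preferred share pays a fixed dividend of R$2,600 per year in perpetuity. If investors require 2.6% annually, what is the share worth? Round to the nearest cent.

PV = C/r = 2600/0.026 = 100,000.0000

R$100,000.00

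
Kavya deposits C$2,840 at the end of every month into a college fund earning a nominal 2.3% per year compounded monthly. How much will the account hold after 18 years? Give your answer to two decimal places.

With 12 periods per year: i = 0.00191667, n = 216.
FV = 2840 × [(1+0.00191667)^216 − 1] / 0.00191667 = 2840 × 267.264932 = 759,032.4055

C$759,032.41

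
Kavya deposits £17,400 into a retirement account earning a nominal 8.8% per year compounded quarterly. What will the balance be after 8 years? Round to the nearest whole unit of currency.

Periodic rate i = 0.088/4 = 0.022; n = 8 × 4 = 32 periods.
FV = 17,400 × (1 + 0.022)^32 = 34,912.2560

£34,912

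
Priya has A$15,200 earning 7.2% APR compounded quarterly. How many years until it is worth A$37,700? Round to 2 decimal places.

12.73 years

Periodic rate i = 0.072/4 = 0.018.
(1+i)^n = 37700/15200 = 2.48026, so n = ln 2.48026 / ln 1.018 = 50.9175 quarters
= 50.9175/4 years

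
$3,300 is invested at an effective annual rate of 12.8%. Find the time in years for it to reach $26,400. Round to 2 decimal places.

n = ln(26400/3300) / ln(1+0.128) = ln(8.00000) / 0.120446 = 17.2645 years

17.26 years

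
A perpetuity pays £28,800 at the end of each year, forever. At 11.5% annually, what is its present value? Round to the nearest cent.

PV = C/r = 28800/0.115 = 250,434.7826

£250,434.78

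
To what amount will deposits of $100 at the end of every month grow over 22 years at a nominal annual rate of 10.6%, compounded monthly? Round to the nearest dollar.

i = 0.106/12 = 0.00883333 per month; n = 22·12 = 264.
Accumulation factor s(264|0.00883333) = 1040.785501; FV = 100 × 1040.785501 = 104,078.5501

$104,079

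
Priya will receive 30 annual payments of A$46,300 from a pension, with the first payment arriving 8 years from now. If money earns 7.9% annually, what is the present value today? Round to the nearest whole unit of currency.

A$309,025

PV at t=7 (ordinary 30-year annuity): 46300 × a(30|0.079) = 46300 × 11.364838 = 526,191.9828
PV₀ = 526,191.9828 / (1+0.079)^7 = 526,191.9828 / 1.702747 = 309,025.3550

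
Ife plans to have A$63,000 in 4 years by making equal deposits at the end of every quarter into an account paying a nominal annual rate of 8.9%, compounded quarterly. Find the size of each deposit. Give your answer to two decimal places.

With 4 periods per year: i = 0.02225, n = 16.
PMT = 63000 / ( [(1+0.02225)^16 − 1] / 0.02225 ) = 63000 / 18.968398 = 3,321.3137

A$3,321.31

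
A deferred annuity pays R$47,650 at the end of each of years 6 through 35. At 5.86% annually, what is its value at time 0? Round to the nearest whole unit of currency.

R$500,852

PV at t=5 (ordinary 30-year annuity): 47650 × a(30|0.0586) = 47650 × 13.973514 = 665,837.9467
Discount back 5 years: 665,837.9467 × (1+0.0586)^(−5) = 665,837.9467 × 0.752213 = 500,851.6330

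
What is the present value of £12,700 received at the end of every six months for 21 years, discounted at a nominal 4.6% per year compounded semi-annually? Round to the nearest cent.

Periodic rate i = 0.046/2 = 0.023; n = 21 × 2 = 42 periods.
PV = 12700 × [1 − (1+0.023)^(−42)] / 0.023 = 12700 × 26.748276 = 339,703.1053

£339,703.11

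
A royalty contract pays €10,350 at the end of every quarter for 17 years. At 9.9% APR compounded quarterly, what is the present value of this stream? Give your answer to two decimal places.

With 4 periods per year: i = 0.02475, n = 68.
Annuity factor a(68|0.02475) = 32.740918; PV = 10350 × 32.740918 = 338,868.5015

€338,868.50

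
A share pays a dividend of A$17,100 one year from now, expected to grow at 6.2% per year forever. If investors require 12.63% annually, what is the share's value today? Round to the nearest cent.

A$265,940.90

PV = D₁/(r − g) = 17100/(0.1263 − 0.062) = 265,940.9020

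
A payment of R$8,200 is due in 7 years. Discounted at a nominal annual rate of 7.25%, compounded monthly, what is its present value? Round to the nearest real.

R$4,944

Periodic rate i = 0.0725/12 = 0.00604167; n = 7 × 12 = 84 periods.
PV = FV·(1+i)^(−n) = 8,200 × 0.602919 = 4,943.9326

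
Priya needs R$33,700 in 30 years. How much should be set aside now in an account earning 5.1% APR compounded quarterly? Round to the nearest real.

Periodic rate i = 0.051/4 = 0.01275; n = 30 × 4 = 120 periods.
PV = 33,700 / (1 + 0.01275)^120 = 33,700 / 4.573727 = 7,368.1707

R$7,368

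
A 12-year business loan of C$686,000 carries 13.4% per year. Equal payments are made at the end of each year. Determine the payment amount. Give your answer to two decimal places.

Annuity-PV factor = 5.812479; PMT = 686000 / 5.812479 = 118,021.9297

C$118,021.93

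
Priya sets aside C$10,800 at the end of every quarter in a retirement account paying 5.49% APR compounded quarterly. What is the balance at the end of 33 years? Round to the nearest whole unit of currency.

C$3,970,542

Periodic rate i = 0.0549/4 = 0.013725; n = 33 × 4 = 132 periods.
FV = 10800 × [(1+0.013725)^132 − 1] / 0.013725 = 10800 × 367.642747 = 3,970,541.6653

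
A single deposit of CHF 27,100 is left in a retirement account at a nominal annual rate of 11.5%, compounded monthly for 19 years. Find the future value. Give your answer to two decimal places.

i = 0.115/12 = 0.00958333 per month; n = 19·12 = 228.
FV = 27,100 × (1 + 0.00958333)^228 = 238,443.0146

CHF 238,443.01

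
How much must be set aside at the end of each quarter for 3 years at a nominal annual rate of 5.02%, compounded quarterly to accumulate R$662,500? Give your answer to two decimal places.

R$51,500.52

With 4 periods per year: i = 0.01255, n = 12.
PMT = 662500 / ( [(1+0.01255)^12 − 1] / 0.01255 ) = 662500 / 12.863949 = 51,500.5154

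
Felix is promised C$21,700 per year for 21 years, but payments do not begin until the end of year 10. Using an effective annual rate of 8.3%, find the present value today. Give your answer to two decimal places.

PV at t=9 (ordinary 21-year annuity): 21700 × a(21|0.083) = 21700 × 9.790191 = 212,447.1402
PV₀ = 212,447.1402 / (1+0.083)^9 = 212,447.1402 / 2.049539 = 103,656.0797

C$103,656.08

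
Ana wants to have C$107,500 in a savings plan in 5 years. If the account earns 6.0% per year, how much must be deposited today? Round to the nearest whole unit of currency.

Discount factor = (1+0.06)^(−5) = 0.747258; PV = 107,500 × 0.747258 = 80,330.2536

C$80,330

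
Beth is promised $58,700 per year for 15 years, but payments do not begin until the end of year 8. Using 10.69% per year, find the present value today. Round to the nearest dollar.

PV at t=7 (ordinary 15-year annuity): 58700 × a(15|0.1069) = 58700 × 7.315634 = 429,427.7354
PV₀ = 429,427.7354 / (1+0.1069)^7 = 429,427.7354 / 2.035911 = 210,926.6129

$210,927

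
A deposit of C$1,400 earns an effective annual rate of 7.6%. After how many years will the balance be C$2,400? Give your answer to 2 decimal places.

7.36 years

n = ln(2400/1400) / ln(1+0.076) = ln(1.71429) / 0.073250 = 7.3583 years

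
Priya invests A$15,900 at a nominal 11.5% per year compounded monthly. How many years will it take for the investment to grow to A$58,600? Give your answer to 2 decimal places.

11.40 years

Periodic rate i = 0.115/12 = 0.00958333.
n = ln(58600/15900) / ln(1+0.00958333) = ln(3.68553) / 0.009538 = 136.7641 months
= 136.7641/12 years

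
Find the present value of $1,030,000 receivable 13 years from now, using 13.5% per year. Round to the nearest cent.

$198,559.66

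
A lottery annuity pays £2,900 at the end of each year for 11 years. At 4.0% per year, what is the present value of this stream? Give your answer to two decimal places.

£25,405.38

PV = PMT · [1 − (1+i)^(−n)] / i = 2900 · 8.760477 = 25,405.3825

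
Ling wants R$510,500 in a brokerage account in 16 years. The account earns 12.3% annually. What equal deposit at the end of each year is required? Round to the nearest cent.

PMT = 510500 / ( [(1+0.123)^16 − 1] / 0.123 ) = 510500 / 43.889995 = 11,631.3523

R$11,631.35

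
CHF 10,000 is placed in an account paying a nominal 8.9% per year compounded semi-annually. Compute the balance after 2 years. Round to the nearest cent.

i = 0.089/2 = 0.0445 per half-year; n = 2·2 = 4.
FV = PV·(1+i)^n = 10,000 × 1.190238 = 11,902.3791

CHF 11,902.38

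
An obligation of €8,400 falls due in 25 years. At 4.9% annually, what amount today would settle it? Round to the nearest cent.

PV = 8,400 / (1 + 0.049)^25 = 8,400 / 3.306642 = 2,540.3414

€2,540.34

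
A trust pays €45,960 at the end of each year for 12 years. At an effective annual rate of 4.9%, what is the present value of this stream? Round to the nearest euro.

€409,662

Annuity factor a(12|0.049) = 8.913452; PV = 45960 × 8.913452 = 409,662.2601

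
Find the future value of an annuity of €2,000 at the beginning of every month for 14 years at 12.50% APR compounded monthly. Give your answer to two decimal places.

€912,333.18

Periodic rate i = 0.125/12 = 0.0104167; n = 14 × 12 = 168 periods.
Accumulation factor s(168|0.0104167) × (1+i) = 456.166588; FV = 2000 × 456.166588 = 912,333.1762
(annuity-due: payments at period start, so ×(1+i).)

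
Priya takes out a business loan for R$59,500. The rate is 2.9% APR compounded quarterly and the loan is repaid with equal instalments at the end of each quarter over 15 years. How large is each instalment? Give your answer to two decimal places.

i = 0.029/4 = 0.00725 per quarter; n = 15·4 = 60.
Annuity-PV factor = 48.512936; PMT = 59500 / 48.512936 = 1,226.4770

R$1,226.48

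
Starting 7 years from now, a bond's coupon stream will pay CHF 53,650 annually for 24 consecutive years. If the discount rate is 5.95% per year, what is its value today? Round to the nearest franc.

PV at t=6 (ordinary 24-year annuity): 53650 × a(24|0.0595) = 53650 × 12.608553 = 676,448.8786
Discount back 6 years: 676,448.8786 × (1+0.0595)^(−6) = 676,448.8786 × 0.706959 = 478,221.6294

CHF 478,222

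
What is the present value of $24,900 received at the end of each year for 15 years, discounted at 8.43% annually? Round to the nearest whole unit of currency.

PV = PMT · [1 − (1+i)^(−n)] / i = 24900 · 8.339251 = 207,647.3467

$207,647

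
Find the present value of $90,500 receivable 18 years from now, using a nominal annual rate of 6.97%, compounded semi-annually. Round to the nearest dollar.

$26,367

i = 0.0697/2 = 0.03485 per half-year; n = 18·2 = 36.
Discount factor = (1+0.03485)^(−36) = 0.291349; PV = 90,500 × 0.291349 = 26,367.0799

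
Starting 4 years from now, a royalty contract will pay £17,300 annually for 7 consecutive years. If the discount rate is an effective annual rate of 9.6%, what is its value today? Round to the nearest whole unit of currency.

£64,825

Value one period before first payment (t=3): 17300 × [1 − (1+0.096)^(−7)] / 0.096 = 17300 × 4.933204 = 85,344.4299
Discount back 3 years: 85,344.4299 × (1+0.096)^(−3) = 85,344.4299 × 0.759571 = 64,825.1483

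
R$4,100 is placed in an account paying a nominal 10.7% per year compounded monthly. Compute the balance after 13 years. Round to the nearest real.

Periodic rate i = 0.107/12 = 0.00891667; n = 13 × 12 = 156 periods.
4,100 × (1+0.00891667)^156 = 4,100 × 3.994167 = 16,376.0852

R$16,376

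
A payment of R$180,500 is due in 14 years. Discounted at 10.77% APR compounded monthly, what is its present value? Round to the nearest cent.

Periodic rate i = 0.1077/12 = 0.008975; n = 14 × 12 = 168 periods.
Discount factor = (1+0.008975)^(−168) = 0.222891; PV = 180,500 × 0.222891 = 40,231.7633

R$40,231.76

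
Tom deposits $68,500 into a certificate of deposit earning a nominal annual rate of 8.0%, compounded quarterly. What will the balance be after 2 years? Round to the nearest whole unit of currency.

$80,259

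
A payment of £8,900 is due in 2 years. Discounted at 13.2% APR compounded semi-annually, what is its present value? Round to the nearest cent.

i = 0.132/2 = 0.066 per half-year; n = 2·2 = 4.
PV = FV·(1+i)^(−n) = 8,900 × 0.774410 = 6,892.2526

£6,892.25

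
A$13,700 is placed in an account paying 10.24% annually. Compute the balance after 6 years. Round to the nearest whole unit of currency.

FV = 13,700 × (1 + 0.1024)^6 = 24,589.8452

A$24,590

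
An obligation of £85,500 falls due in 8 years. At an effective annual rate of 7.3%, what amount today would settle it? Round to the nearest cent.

PV = FV·(1+i)^(−n) = 85,500 × 0.569118 = 48,659.5781

£48,659.58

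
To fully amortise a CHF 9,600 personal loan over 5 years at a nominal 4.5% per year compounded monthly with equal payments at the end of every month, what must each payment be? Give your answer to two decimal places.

CHF 178.97

Periodic rate i = 0.045/12 = 0.00375; n = 5 × 12 = 60 periods.
PMT = 9600 / ( [1 − (1+0.00375)^(−60)] / 0.00375 ) = 9600 / 53.639380 = 178.9730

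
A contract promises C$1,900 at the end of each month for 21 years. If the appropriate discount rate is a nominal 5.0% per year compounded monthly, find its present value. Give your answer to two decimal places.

C$296,079.91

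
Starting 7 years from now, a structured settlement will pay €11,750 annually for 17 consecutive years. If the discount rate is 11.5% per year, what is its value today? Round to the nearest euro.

€44,817

PV at t=6 (ordinary 17-year annuity): 11750 × a(17|0.115) = 11750 × 7.329090 = 86,116.8068
PV₀ = 86,116.8068 / (1+0.115)^6 = 86,116.8068 / 1.921539 = 44,816.5802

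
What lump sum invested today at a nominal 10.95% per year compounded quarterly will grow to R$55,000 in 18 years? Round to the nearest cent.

R$7,868.20

With 4 periods per year: i = 0.027375, n = 72.
PV = 55,000 / (1 + 0.027375)^72 = 55,000 / 6.990167 = 7,868.1958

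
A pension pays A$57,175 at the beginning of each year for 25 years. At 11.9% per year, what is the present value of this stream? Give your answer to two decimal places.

A$505,297.40

Annuity factor a(25|0.119) × (1+i) = 8.837733; PV = 57175 × 8.837733 = 505,297.3994
(annuity-due: payments at period start, so ×(1+i).)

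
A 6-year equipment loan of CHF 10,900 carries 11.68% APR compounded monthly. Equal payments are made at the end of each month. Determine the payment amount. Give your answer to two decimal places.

Periodic rate i = 0.1168/12 = 0.00973333; n = 6 × 12 = 72 periods.
PMT = 10900 / ( [1 − (1+0.00973333)^(−72)] / 0.00973333 ) = 10900 / 51.588450 = 211.2876

CHF 211.29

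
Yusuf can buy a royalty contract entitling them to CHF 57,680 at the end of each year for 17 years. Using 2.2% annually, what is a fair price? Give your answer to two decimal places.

CHF 810,739.40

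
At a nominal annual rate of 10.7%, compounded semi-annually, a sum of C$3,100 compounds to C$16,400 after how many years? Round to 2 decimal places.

Periodic rate i = 0.107/2 = 0.0535.
(1+i)^n = 16400/3100 = 5.29032, so n = ln 5.29032 / ln 1.0535 = 31.9636 half-years
= 31.9636/2 years

15.98 years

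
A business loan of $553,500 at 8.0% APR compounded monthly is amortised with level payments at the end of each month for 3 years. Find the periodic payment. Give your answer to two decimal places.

i = 0.08/12 = 0.00666667 per month; n = 3·12 = 36.
PMT = 553500 / ( [1 − (1+0.00666667)^(−36)] / 0.00666667 ) = 553500 / 31.911806 = 17,344.6783

$17,344.68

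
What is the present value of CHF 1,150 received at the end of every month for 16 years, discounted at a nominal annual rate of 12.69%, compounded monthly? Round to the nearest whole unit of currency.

CHF 94,317

Periodic rate i = 0.1269/12 = 0.010575; n = 16 × 12 = 192 periods.
PV = 1150 × [1 − (1+0.010575)^(−192)] / 0.010575 = 1150 × 82.015126 = 94,317.3945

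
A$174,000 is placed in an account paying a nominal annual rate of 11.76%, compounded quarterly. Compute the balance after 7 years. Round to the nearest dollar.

With 4 periods per year: i = 0.0294, n = 28.
FV = PV·(1+i)^n = 174,000 × 2.250902 = 391,656.9503

A$391,657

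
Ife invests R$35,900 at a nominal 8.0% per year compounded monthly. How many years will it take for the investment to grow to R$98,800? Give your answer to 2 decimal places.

Periodic rate i = 0.08/12 = 0.00666667.
n = ln(98800/35900) / ln(1+0.00666667) = ln(2.75209) / 0.006645 = 152.3597 months
= 152.3597/12 years

12.70 years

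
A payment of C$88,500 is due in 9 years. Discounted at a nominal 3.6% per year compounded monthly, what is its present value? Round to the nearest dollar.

C$64,039

Periodic rate i = 0.036/12 = 0.003; n = 9 × 12 = 108 periods.
PV = 88,500 / (1 + 0.003)^108 = 88,500 / 1.381977 = 64,038.6996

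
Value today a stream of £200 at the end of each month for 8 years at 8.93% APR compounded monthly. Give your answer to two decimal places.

£13,685.59

Periodic rate i = 0.0893/12 = 0.00744167; n = 8 × 12 = 96 periods.
Annuity factor a(96|0.00744167) = 68.427932; PV = 200 × 68.427932 = 13,685.5863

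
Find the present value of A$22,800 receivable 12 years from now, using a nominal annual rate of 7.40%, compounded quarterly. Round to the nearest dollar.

With 4 periods per year: i = 0.0185, n = 48.
Discount factor = (1+0.0185)^(−48) = 0.414830; PV = 22,800 × 0.414830 = 9,458.1293

A$9,458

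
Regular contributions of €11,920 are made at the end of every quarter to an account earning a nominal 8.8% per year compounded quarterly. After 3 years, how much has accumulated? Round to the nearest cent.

€161,682.18

Periodic rate i = 0.088/4 = 0.022; n = 3 × 4 = 12 periods.
FV = PMT · [(1+i)^n − 1] / i = 11920 · 13.563941 = 161,682.1784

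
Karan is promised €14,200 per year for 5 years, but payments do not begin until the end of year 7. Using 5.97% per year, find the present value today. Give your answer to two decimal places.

€42,273.78

PV at t=6 (ordinary 5-year annuity): 14200 × a(5|0.0597) = 14200 × 4.215804 = 59,864.4142
PV₀ = 59,864.4142 / (1+0.0597)^6 = 59,864.4142 / 1.416112 = 42,273.7847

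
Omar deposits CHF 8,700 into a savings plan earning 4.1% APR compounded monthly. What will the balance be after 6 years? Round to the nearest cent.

i = 0.041/12 = 0.00341667 per month; n = 6·12 = 72.
FV = 8,700 × (1 + 0.00341667)^72 = 11,121.7620

CHF 11,121.76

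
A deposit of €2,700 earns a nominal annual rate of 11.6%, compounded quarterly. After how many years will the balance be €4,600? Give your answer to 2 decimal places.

4.66 years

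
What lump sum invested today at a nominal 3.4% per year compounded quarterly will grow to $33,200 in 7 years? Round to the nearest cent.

$26,194.66

i = 0.034/4 = 0.0085 per quarter; n = 7·4 = 28.
PV = FV·(1+i)^(−n) = 33,200 × 0.788996 = 26,194.6628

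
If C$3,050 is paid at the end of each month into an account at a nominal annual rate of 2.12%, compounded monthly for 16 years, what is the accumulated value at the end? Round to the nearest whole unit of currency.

C$696,443

With 12 periods per year: i = 0.00176667, n = 192.
FV = PMT · [(1+i)^n − 1] / i = 3050 · 228.341896 = 696,442.7831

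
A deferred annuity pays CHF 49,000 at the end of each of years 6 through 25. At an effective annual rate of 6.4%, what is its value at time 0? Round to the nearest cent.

Value one period before first payment (t=5): 49000 × [1 − (1+0.064)^(−20)] / 0.064 = 49000 × 11.106571 = 544,221.9767
PV₀ = 544,221.9767 / (1+0.064)^5 = 544,221.9767 / 1.363666 = 399,087.3258

CHF 399,087.33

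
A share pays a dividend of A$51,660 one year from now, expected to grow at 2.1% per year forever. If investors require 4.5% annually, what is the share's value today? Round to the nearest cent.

A$2,152,500.00

PV = D₁/(r − g) = 51660/(0.045 − 0.021) = 2,152,500.0000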